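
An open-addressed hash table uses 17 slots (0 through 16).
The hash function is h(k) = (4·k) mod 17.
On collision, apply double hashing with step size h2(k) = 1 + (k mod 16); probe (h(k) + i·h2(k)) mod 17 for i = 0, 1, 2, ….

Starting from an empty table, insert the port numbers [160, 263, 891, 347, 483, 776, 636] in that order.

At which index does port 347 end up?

160: h=11 => slot 11
263: h=15 => slot 15
891: h=11, h2=12, probe 11,6 => slot 6
347: h=11, h2=12, probe 11,6,1 => slot 1
483: h=11, h2=4, probe 11,15,2 => slot 2
776: h=10 => slot 10
636: h=11, h2=13, probe 11,7 => slot 7
Table: [-, 347, 483, -, -, -, 891, 636, -, -, 776, 160, -, -, -, 263, -]

1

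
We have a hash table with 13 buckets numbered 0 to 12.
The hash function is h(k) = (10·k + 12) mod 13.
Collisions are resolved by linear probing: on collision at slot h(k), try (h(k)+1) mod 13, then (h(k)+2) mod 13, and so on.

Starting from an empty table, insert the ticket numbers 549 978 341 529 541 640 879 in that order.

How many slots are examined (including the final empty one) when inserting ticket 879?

549: h=3 => slot 3
978: h=3, probe 3,4 => slot 4
341: h=3, probe 3,4,5 => slot 5
529: h=11 => slot 11
541: h=1 => slot 1
640: h=3, probe 3,4,5,6 => slot 6
879: h=1, probe 1,2 => slot 2
Table: [_, 541, 879, 549, 978, 341, 640, _, _, _, _, 529, _]

2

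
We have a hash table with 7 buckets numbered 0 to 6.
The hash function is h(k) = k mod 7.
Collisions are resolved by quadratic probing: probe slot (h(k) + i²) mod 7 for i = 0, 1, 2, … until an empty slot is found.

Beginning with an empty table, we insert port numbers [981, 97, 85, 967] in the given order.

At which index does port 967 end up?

5

981 hashes to 1; slot 1 is free -> place at 1.
97 hashes to 6; slot 6 is free -> place at 6.
85 hashes to 1; 1 taken -> place at 2.
967 hashes to 1; 1,2 taken -> place at 5.
Table: [-, 981, 85, -, -, 967, 97]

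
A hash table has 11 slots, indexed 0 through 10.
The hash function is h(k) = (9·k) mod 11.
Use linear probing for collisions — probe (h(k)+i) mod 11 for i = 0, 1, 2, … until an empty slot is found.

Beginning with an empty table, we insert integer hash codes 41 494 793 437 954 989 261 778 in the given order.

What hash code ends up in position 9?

793

Insert 41: h=6, slot 6 empty → index 6.
Insert 494: h=2, slot 2 empty → index 2.
Insert 793: h=9, slot 9 empty → index 9.
Insert 437: h=6, slot 6 occupied → index 7.
Insert 954: h=6, slots 6,7 occupied → index 8.
Insert 989: h=2, slot 2 occupied → index 3.
Insert 261: h=6, slots 6,7,8,9 occupied → index 10.
Insert 778: h=6, slots 6,7,8,9,10 occupied → index 0.
Table: [778, ., 494, 989, ., ., 41, 437, 954, 793, 261]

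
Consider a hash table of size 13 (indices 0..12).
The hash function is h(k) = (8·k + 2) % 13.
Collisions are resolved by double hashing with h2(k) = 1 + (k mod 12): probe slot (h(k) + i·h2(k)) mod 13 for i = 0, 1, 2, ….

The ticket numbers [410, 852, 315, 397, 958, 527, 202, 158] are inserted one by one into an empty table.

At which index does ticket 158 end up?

Insert 410: h=6, slot 6 empty -> index 6.
Insert 852: h=6, h2=1, slot 6 occupied -> index 7.
Insert 315: h=0, slot 0 empty -> index 0.
Insert 397: h=6, h2=2, slot 6 occupied -> index 8.
Insert 958: h=9, slot 9 empty -> index 9.
Insert 527: h=6, h2=12, slot 6 occupied -> index 5.
Insert 202: h=6, h2=11, slot 6 occupied -> index 4.
Insert 158: h=5, h2=3, slots 5,8 occupied -> index 11.
Table: [315, -, -, -, 202, 527, 410, 852, 397, 958, -, 158, -]

11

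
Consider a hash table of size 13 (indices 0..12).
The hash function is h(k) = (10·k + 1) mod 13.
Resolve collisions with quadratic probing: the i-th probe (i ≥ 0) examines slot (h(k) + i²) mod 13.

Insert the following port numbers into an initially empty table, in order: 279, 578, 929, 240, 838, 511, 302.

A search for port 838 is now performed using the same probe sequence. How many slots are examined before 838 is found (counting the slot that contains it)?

5

Insert 279: h=9, slot 9 empty -> index 9.
Insert 578: h=9, slot 9 occupied -> index 10.
Insert 929: h=9, slots 9,10 occupied -> index 0.
Insert 240: h=9, slots 9,10,0 occupied -> index 5.
Insert 838: h=9, slots 9,10,0,5 occupied -> index 12.
Insert 511: h=2, slot 2 empty -> index 2.
Insert 302: h=5, slot 5 occupied -> index 6.
Table: [929, ., 511, ., ., 240, 302, ., ., 279, 578, ., 838]
Lookup 838: h=9, probe 9,10,0,5,12 → found at 12.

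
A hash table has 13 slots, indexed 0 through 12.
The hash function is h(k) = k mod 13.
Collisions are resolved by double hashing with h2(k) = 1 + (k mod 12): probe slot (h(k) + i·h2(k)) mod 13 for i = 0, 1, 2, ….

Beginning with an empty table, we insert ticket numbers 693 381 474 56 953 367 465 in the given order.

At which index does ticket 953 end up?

Insert 693: h=4, slot 4 empty => index 4.
Insert 381: h=4, h2=10, slot 4 occupied => index 1.
Insert 474: h=6, slot 6 empty => index 6.
Insert 56: h=4, h2=9, slot 4 occupied => index 0.
Insert 953: h=4, h2=6, slot 4 occupied => index 10.
Insert 367: h=3, slot 3 empty => index 3.
Insert 465: h=10, h2=10, slot 10 occupied => index 7.
Table: [56, 381, _, 367, 693, _, 474, 465, _, _, 953, _, _]

10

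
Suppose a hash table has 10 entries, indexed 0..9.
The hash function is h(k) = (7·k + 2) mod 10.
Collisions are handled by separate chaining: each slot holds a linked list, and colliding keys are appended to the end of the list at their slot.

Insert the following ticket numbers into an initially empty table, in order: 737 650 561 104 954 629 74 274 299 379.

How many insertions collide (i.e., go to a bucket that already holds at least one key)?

5

737 → bucket 1
650 → bucket 2
561 → bucket 9
104 → bucket 0
954 → bucket 0 (collision)
629 → bucket 5
74 → bucket 0 (collision)
274 → bucket 0 (collision)
299 → bucket 5 (collision)
379 → bucket 5 (collision)
Final buckets:
0: 104 -> 954 -> 74 -> 274
1: 737
2: 650
3: -
4: -
5: 629 -> 299 -> 379
6: -
7: -
8: -
9: 561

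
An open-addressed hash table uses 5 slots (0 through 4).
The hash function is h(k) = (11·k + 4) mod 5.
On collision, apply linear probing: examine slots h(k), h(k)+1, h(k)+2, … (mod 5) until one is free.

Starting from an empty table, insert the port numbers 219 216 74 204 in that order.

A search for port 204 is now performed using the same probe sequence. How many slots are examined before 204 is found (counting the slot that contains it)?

Insert 219: h=3, slot 3 empty → index 3.
Insert 216: h=0, slot 0 empty → index 0.
Insert 74: h=3, slot 3 occupied → index 4.
Insert 204: h=3, slots 3,4,0 occupied → index 1.
Table: [216, 204, ∅, 219, 74]
Lookup 204: h=3, probe 3,4,0,1 → found at 1.

4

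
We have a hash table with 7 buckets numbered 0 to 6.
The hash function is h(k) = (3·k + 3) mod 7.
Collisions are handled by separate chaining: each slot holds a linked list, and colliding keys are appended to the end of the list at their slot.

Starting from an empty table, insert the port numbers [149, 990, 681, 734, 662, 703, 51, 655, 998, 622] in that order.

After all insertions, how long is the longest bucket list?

Insert 149: h=2, bucket 2 empty → new chain.
Insert 990: h=5, bucket 5 empty → new chain.
Insert 681: h=2, bucket 2 nonempty → append to chain.
Insert 734: h=0, bucket 0 empty → new chain.
Insert 662: h=1, bucket 1 empty → new chain.
Insert 703: h=5, bucket 5 nonempty → append to chain.
Insert 51: h=2, bucket 2 nonempty → append to chain.
Insert 655: h=1, bucket 1 nonempty → append to chain.
Insert 998: h=1, bucket 1 nonempty → append to chain.
Insert 622: h=0, bucket 0 nonempty → append to chain.
Final buckets:
0: 734 -> 622
1: 662 -> 655 -> 998
2: 149 -> 681 -> 51
3: ∅
4: ∅
5: 990 -> 703
6: ∅

3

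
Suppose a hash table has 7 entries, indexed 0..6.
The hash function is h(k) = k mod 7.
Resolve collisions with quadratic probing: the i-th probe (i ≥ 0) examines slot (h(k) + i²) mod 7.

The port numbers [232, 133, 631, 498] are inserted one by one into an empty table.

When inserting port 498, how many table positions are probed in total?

3

232: h=1 → slot 1
133: h=0 → slot 0
631: h=1, probe 1,2 → slot 2
498: h=1, probe 1,2,5 → slot 5
Table: [133, 232, 631, _, _, 498, _]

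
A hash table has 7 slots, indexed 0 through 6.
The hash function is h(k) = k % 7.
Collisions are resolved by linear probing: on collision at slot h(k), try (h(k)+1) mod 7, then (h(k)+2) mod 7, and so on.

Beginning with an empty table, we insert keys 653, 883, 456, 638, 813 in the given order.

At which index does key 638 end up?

4

Insert 653: h=2, slot 2 empty -> index 2.
Insert 883: h=1, slot 1 empty -> index 1.
Insert 456: h=1, slots 1,2 occupied -> index 3.
Insert 638: h=1, slots 1,2,3 occupied -> index 4.
Insert 813: h=1, slots 1,2,3,4 occupied -> index 5.
Table: [∅, 883, 653, 456, 638, 813, ∅]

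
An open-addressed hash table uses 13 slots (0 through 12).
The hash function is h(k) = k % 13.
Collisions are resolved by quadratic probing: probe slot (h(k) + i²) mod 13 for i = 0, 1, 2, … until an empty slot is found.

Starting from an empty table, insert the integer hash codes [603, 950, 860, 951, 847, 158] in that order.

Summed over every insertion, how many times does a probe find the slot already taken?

Insert 603: h=5, slot 5 empty => index 5.
Insert 950: h=1, slot 1 empty => index 1.
Insert 860: h=2, slot 2 empty => index 2.
Insert 951: h=2, slot 2 occupied => index 3.
Insert 847: h=2, slots 2,3 occupied => index 6.
Insert 158: h=2, slots 2,3,6 occupied => index 11.
Table: [∅, 950, 860, 951, ∅, 603, 847, ∅, ∅, ∅, ∅, 158, ∅]

6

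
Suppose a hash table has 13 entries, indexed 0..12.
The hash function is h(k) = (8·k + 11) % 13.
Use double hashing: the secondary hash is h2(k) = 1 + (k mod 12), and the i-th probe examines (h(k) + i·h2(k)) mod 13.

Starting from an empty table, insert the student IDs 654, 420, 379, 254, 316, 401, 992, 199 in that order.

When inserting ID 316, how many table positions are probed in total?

654: h=4 -> slot 4
420: h=4, h2=1, probe 4,5 -> slot 5
379: h=1 -> slot 1
254: h=2 -> slot 2
316: h=4, h2=5, probe 4,9 -> slot 9
401: h=8 -> slot 8
992: h=4, h2=9, probe 4,0 -> slot 0
199: h=4, h2=8, probe 4,12 -> slot 12
Table: [992, 379, 254, -, 654, 420, -, -, 401, 316, -, -, 199]

2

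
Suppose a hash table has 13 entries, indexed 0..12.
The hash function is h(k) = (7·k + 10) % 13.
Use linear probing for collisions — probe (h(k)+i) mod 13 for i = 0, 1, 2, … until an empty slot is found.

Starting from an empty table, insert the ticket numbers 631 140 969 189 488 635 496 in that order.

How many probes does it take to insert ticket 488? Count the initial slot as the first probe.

4

631: h=7 -> slot 7
140: h=2 -> slot 2
969: h=7, probe 7,8 -> slot 8
189: h=7, probe 7,8,9 -> slot 9
488: h=7, probe 7,8,9,10 -> slot 10
635: h=9, probe 9,10,11 -> slot 11
496: h=11, probe 11,12 -> slot 12
Table: [∅, ∅, 140, ∅, ∅, ∅, ∅, 631, 969, 189, 488, 635, 496]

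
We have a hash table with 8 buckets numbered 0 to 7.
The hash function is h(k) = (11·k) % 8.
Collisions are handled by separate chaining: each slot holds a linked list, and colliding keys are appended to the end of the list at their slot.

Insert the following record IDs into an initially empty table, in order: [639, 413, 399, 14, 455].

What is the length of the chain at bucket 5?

Insert 639: h=5, bucket 5 empty → new chain.
Insert 413: h=7, bucket 7 empty → new chain.
Insert 399: h=5, bucket 5 nonempty → append to chain.
Insert 14: h=2, bucket 2 empty → new chain.
Insert 455: h=5, bucket 5 nonempty → append to chain.
Final buckets:
0: _
1: _
2: 14
3: _
4: _
5: 639 -> 399 -> 455
6: _
7: 413

3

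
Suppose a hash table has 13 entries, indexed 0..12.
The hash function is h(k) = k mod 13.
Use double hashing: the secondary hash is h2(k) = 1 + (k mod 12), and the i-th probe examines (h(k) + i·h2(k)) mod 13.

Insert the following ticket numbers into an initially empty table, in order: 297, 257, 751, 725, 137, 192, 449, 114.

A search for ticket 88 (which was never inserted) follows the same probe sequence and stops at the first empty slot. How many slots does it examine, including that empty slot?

2

297: h=11 -> slot 11
257: h=10 -> slot 10
751: h=10, h2=8, probe 10,5 -> slot 5
725: h=10, h2=6, probe 10,3 -> slot 3
137: h=7 -> slot 7
192: h=10, h2=1, probe 10,11,12 -> slot 12
449: h=7, h2=6, probe 7,0 -> slot 0
114: h=10, h2=7, probe 10,4 -> slot 4
Table: [449, ∅, ∅, 725, 114, 751, ∅, 137, ∅, ∅, 257, 297, 192]
Lookup 88: h=10, h2=5, probe 10,2 → slot 2 empty, not found.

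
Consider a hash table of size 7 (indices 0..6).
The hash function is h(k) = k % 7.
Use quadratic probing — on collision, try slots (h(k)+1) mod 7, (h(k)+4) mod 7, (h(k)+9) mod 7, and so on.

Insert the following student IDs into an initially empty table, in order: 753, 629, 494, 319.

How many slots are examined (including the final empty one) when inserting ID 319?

Insert 753: h=4, slot 4 empty → index 4.
Insert 629: h=6, slot 6 empty → index 6.
Insert 494: h=4, slot 4 occupied → index 5.
Insert 319: h=4, slots 4,5 occupied → index 1.
Table: [-, 319, -, -, 753, 494, 629]

3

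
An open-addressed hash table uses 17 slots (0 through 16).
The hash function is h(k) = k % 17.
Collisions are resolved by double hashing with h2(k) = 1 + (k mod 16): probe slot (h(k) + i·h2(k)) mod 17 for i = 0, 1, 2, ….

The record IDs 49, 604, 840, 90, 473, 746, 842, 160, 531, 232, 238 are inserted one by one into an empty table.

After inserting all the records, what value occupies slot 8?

842

Insert 49: h=15, slot 15 empty => index 15.
Insert 604: h=9, slot 9 empty => index 9.
Insert 840: h=7, slot 7 empty => index 7.
Insert 90: h=5, slot 5 empty => index 5.
Insert 473: h=14, slot 14 empty => index 14.
Insert 746: h=15, h2=11, slots 15,9 occupied => index 3.
Insert 842: h=9, h2=11, slots 9,3,14 occupied => index 8.
Insert 160: h=7, h2=1, slots 7,8,9 occupied => index 10.
Insert 531: h=4, slot 4 empty => index 4.
Insert 232: h=11, slot 11 empty => index 11.
Insert 238: h=0, slot 0 empty => index 0.
Table: [238, -, -, 746, 531, 90, -, 840, 842, 604, 160, 232, -, -, 473, 49, -]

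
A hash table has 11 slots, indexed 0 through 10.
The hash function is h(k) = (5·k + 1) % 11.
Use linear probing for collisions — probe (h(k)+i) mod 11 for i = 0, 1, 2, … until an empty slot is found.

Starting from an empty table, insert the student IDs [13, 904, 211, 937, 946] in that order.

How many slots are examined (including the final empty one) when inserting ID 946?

13 hashes to 0; slot 0 is free → place at 0.
904 hashes to 0; 0 taken → place at 1.
211 hashes to 0; 0,1 taken → place at 2.
937 hashes to 0; 0,1,2 taken → place at 3.
946 hashes to 1; 1,2,3 taken → place at 4.
Table: [13, 904, 211, 937, 946, -, -, -, -, -, -]

4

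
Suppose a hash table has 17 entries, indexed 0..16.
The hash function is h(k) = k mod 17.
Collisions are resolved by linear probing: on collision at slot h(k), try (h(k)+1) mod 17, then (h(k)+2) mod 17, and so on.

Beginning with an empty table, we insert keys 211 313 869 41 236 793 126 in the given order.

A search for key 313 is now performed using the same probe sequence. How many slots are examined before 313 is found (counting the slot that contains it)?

2

Insert 211: h=7, slot 7 empty -> index 7.
Insert 313: h=7, slot 7 occupied -> index 8.
Insert 869: h=2, slot 2 empty -> index 2.
Insert 41: h=7, slots 7,8 occupied -> index 9.
Insert 236: h=15, slot 15 empty -> index 15.
Insert 793: h=11, slot 11 empty -> index 11.
Insert 126: h=7, slots 7,8,9 occupied -> index 10.
Table: [∅, ∅, 869, ∅, ∅, ∅, ∅, 211, 313, 41, 126, 793, ∅, ∅, ∅, 236, ∅]
Lookup 313: h=7, probe 7,8 → found at 8.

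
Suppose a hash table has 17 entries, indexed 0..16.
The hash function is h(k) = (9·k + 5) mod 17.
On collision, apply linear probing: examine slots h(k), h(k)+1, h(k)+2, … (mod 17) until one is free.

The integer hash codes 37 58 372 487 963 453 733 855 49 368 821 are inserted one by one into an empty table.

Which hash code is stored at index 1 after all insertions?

821

Insert 37: h=15, slot 15 empty -> index 15.
Insert 58: h=0, slot 0 empty -> index 0.
Insert 372: h=4, slot 4 empty -> index 4.
Insert 487: h=2, slot 2 empty -> index 2.
Insert 963: h=2, slot 2 occupied -> index 3.
Insert 453: h=2, slots 2,3,4 occupied -> index 5.
Insert 733: h=6, slot 6 empty -> index 6.
Insert 855: h=16, slot 16 empty -> index 16.
Insert 49: h=4, slots 4,5,6 occupied -> index 7.
Insert 368: h=2, slots 2,3,4,5,6,7 occupied -> index 8.
Insert 821: h=16, slots 16,0 occupied -> index 1.
Table: [58, 821, 487, 963, 372, 453, 733, 49, 368, _, _, _, _, _, _, 37, 855]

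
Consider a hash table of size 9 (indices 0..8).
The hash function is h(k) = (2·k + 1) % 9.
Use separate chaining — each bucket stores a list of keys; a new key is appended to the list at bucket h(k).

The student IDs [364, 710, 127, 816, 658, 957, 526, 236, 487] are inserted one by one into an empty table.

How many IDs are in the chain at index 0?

Insert 364: h=0, bucket 0 empty → new chain.
Insert 710: h=8, bucket 8 empty → new chain.
Insert 127: h=3, bucket 3 empty → new chain.
Insert 816: h=4, bucket 4 empty → new chain.
Insert 658: h=3, bucket 3 nonempty → append to chain.
Insert 957: h=7, bucket 7 empty → new chain.
Insert 526: h=0, bucket 0 nonempty → append to chain.
Insert 236: h=5, bucket 5 empty → new chain.
Insert 487: h=3, bucket 3 nonempty → append to chain.
Final buckets:
0: 364 -> 526
1: —
2: —
3: 127 -> 658 -> 487
4: 816
5: 236
6: —
7: 957
8: 710

2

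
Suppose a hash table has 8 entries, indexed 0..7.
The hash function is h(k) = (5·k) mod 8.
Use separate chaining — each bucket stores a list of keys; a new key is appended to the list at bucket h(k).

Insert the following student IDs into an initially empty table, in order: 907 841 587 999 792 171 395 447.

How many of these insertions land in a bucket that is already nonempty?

907 → bucket 7
841 → bucket 5
587 → bucket 7 (collision)
999 → bucket 3
792 → bucket 0
171 → bucket 7 (collision)
395 → bucket 7 (collision)
447 → bucket 3 (collision)
Final buckets:
0: 792
1: -
2: -
3: 999 -> 447
4: -
5: 841
6: -
7: 907 -> 587 -> 171 -> 395

4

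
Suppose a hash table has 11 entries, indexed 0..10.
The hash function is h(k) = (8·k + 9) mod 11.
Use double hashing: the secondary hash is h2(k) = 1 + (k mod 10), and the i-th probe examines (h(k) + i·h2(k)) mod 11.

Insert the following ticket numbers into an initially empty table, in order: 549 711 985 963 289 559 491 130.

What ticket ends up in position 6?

549 hashes to 1; slot 1 is free => place at 1.
711 hashes to 10; slot 10 is free => place at 10.
985 hashes to 2; slot 2 is free => place at 2.
963 hashes to 2, h2=4; 2 taken => place at 6.
289 hashes to 0; slot 0 is free => place at 0.
559 hashes to 4; slot 4 is free => place at 4.
491 hashes to 10, h2=2; 10,1 taken => place at 3.
130 hashes to 4, h2=1; 4 taken => place at 5.
Table: [289, 549, 985, 491, 559, 130, 963, _, _, _, 711]

963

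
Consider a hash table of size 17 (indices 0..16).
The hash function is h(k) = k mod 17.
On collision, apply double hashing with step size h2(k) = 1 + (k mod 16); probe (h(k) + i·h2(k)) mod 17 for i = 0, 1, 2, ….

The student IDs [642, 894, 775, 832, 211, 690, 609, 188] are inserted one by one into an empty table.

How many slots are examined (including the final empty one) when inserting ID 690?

4

Insert 642: h=13, slot 13 empty → index 13.
Insert 894: h=10, slot 10 empty → index 10.
Insert 775: h=10, h2=8, slot 10 occupied → index 1.
Insert 832: h=16, slot 16 empty → index 16.
Insert 211: h=7, slot 7 empty → index 7.
Insert 690: h=10, h2=3, slots 10,13,16 occupied → index 2.
Insert 609: h=14, slot 14 empty → index 14.
Insert 188: h=1, h2=13, slots 1,14,10 occupied → index 6.
Table: [∅, 775, 690, ∅, ∅, ∅, 188, 211, ∅, ∅, 894, ∅, ∅, 642, 609, ∅, 832]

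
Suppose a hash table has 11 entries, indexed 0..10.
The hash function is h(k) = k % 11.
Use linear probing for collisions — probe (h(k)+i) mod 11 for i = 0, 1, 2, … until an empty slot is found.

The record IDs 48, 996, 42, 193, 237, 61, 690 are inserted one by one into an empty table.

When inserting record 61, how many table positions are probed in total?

Insert 48: h=4, slot 4 empty → index 4.
Insert 996: h=6, slot 6 empty → index 6.
Insert 42: h=9, slot 9 empty → index 9.
Insert 193: h=6, slot 6 occupied → index 7.
Insert 237: h=6, slots 6,7 occupied → index 8.
Insert 61: h=6, slots 6,7,8,9 occupied → index 10.
Insert 690: h=8, slots 8,9,10 occupied → index 0.
Table: [690, ∅, ∅, ∅, 48, ∅, 996, 193, 237, 42, 61]

5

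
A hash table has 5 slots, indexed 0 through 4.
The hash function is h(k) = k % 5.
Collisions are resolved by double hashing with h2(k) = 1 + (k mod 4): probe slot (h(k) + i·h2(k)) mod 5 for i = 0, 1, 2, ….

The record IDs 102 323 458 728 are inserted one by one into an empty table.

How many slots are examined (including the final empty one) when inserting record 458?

2

102 hashes to 2; slot 2 is free → place at 2.
323 hashes to 3; slot 3 is free → place at 3.
458 hashes to 3, h2=3; 3 taken → place at 1.
728 hashes to 3, h2=1; 3 taken → place at 4.
Table: [., 458, 102, 323, 728]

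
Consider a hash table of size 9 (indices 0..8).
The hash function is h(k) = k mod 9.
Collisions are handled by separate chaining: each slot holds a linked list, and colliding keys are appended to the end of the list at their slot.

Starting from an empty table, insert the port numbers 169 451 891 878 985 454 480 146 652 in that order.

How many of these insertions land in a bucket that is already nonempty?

2

Insert 169: h=7, bucket 7 empty -> new chain.
Insert 451: h=1, bucket 1 empty -> new chain.
Insert 891: h=0, bucket 0 empty -> new chain.
Insert 878: h=5, bucket 5 empty -> new chain.
Insert 985: h=4, bucket 4 empty -> new chain.
Insert 454: h=4, bucket 4 nonempty -> append to chain.
Insert 480: h=3, bucket 3 empty -> new chain.
Insert 146: h=2, bucket 2 empty -> new chain.
Insert 652: h=4, bucket 4 nonempty -> append to chain.
Final buckets:
0: 891
1: 451
2: 146
3: 480
4: 985 -> 454 -> 652
5: 878
6: -
7: 169
8: -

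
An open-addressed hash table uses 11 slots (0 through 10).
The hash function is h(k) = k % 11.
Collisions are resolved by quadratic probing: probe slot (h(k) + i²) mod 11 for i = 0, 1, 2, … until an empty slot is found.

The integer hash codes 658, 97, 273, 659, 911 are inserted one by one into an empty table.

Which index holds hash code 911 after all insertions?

658: h=9 => slot 9
97: h=9, probe 9,10 => slot 10
273: h=9, probe 9,10,2 => slot 2
659: h=10, probe 10,0 => slot 0
911: h=9, probe 9,10,2,7 => slot 7
Table: [659, ., 273, ., ., ., ., 911, ., 658, 97]

7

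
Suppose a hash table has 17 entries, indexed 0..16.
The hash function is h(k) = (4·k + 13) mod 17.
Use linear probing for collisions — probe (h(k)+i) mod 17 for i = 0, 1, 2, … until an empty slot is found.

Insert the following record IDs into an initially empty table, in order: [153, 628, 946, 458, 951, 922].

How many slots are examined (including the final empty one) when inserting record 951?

3

153: h=13 -> slot 13
628: h=9 -> slot 9
946: h=6 -> slot 6
458: h=9, probe 9,10 -> slot 10
951: h=9, probe 9,10,11 -> slot 11
922: h=12 -> slot 12
Table: [—, —, —, —, —, —, 946, —, —, 628, 458, 951, 922, 153, —, —, —]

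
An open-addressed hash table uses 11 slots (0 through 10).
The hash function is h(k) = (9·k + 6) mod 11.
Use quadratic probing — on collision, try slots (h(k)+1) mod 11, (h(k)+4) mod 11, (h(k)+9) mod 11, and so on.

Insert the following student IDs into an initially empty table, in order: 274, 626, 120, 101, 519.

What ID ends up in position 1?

274: h=8 => slot 8
626: h=8, probe 8,9 => slot 9
120: h=8, probe 8,9,1 => slot 1
101: h=2 => slot 2
519: h=2, probe 2,3 => slot 3
Table: [∅, 120, 101, 519, ∅, ∅, ∅, ∅, 274, 626, ∅]

120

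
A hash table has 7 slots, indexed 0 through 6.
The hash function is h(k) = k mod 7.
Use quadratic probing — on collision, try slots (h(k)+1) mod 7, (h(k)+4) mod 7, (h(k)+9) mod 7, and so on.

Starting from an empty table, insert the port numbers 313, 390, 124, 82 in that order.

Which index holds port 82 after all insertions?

313 hashes to 5; slot 5 is free → place at 5.
390 hashes to 5; 5 taken → place at 6.
124 hashes to 5; 5,6 taken → place at 2.
82 hashes to 5; 5,6,2 taken → place at 0.
Table: [82, ., 124, ., ., 313, 390]

0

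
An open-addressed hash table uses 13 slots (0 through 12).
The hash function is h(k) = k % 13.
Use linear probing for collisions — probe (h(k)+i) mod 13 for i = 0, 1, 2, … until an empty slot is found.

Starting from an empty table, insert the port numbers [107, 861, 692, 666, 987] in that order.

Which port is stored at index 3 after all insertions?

Insert 107: h=3, slot 3 empty => index 3.
Insert 861: h=3, slot 3 occupied => index 4.
Insert 692: h=3, slots 3,4 occupied => index 5.
Insert 666: h=3, slots 3,4,5 occupied => index 6.
Insert 987: h=12, slot 12 empty => index 12.
Table: [—, —, —, 107, 861, 692, 666, —, —, —, —, —, 987]

107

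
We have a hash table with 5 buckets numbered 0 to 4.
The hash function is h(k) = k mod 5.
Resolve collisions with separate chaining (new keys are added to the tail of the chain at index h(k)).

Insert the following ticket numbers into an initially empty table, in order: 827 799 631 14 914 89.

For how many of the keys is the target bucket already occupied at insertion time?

3

Insert 827: h=2, bucket 2 empty → new chain.
Insert 799: h=4, bucket 4 empty → new chain.
Insert 631: h=1, bucket 1 empty → new chain.
Insert 14: h=4, bucket 4 nonempty → append to chain.
Insert 914: h=4, bucket 4 nonempty → append to chain.
Insert 89: h=4, bucket 4 nonempty → append to chain.
Final buckets:
0: —
1: 631
2: 827
3: —
4: 799 -> 14 -> 914 -> 89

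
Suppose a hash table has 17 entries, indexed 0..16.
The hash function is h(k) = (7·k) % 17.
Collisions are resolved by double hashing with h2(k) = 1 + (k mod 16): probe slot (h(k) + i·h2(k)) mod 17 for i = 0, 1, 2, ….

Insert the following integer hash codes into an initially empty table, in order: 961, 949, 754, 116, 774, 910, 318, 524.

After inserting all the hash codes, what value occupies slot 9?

524

961 hashes to 12; slot 12 is free -> place at 12.
949 hashes to 13; slot 13 is free -> place at 13.
754 hashes to 8; slot 8 is free -> place at 8.
116 hashes to 13, h2=5; 13 taken -> place at 1.
774 hashes to 12, h2=7; 12 taken -> place at 2.
910 hashes to 12, h2=15; 12 taken -> place at 10.
318 hashes to 16; slot 16 is free -> place at 16.
524 hashes to 13, h2=13; 13 taken -> place at 9.
Table: [∅, 116, 774, ∅, ∅, ∅, ∅, ∅, 754, 524, 910, ∅, 961, 949, ∅, ∅, 318]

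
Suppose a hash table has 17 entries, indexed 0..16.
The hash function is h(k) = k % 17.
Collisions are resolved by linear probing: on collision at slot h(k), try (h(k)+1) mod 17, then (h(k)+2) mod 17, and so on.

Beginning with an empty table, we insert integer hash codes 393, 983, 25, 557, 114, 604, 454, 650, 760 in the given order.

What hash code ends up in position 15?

454

393 hashes to 2; slot 2 is free → place at 2.
983 hashes to 14; slot 14 is free → place at 14.
25 hashes to 8; slot 8 is free → place at 8.
557 hashes to 13; slot 13 is free → place at 13.
114 hashes to 12; slot 12 is free → place at 12.
604 hashes to 9; slot 9 is free → place at 9.
454 hashes to 12; 12,13,14 taken → place at 15.
650 hashes to 4; slot 4 is free → place at 4.
760 hashes to 12; 12,13,14,15 taken → place at 16.
Table: [-, -, 393, -, 650, -, -, -, 25, 604, -, -, 114, 557, 983, 454, 760]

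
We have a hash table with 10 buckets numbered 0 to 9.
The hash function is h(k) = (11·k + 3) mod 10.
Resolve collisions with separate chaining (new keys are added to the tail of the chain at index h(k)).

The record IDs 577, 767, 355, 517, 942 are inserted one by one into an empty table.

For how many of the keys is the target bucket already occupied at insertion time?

Insert 577: h=0, bucket 0 empty -> new chain.
Insert 767: h=0, bucket 0 nonempty -> append to chain.
Insert 355: h=8, bucket 8 empty -> new chain.
Insert 517: h=0, bucket 0 nonempty -> append to chain.
Insert 942: h=5, bucket 5 empty -> new chain.
Final buckets:
0: 577 -> 767 -> 517
1: ∅
2: ∅
3: ∅
4: ∅
5: 942
6: ∅
7: ∅
8: 355
9: ∅

2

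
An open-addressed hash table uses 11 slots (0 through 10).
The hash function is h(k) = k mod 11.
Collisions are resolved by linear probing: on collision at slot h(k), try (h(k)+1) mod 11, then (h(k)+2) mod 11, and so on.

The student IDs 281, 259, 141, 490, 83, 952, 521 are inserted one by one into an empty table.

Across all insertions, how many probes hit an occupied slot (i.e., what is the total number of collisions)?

12

Insert 281: h=6, slot 6 empty -> index 6.
Insert 259: h=6, slot 6 occupied -> index 7.
Insert 141: h=9, slot 9 empty -> index 9.
Insert 490: h=6, slots 6,7 occupied -> index 8.
Insert 83: h=6, slots 6,7,8,9 occupied -> index 10.
Insert 952: h=6, slots 6,7,8,9,10 occupied -> index 0.
Insert 521: h=4, slot 4 empty -> index 4.
Table: [952, _, _, _, 521, _, 281, 259, 490, 141, 83]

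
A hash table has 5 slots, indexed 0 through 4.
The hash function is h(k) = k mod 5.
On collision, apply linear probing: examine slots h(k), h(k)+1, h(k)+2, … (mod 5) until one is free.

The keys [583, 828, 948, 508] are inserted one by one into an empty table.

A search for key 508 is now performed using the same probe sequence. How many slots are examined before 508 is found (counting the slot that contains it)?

4

583: h=3 -> slot 3
828: h=3, probe 3,4 -> slot 4
948: h=3, probe 3,4,0 -> slot 0
508: h=3, probe 3,4,0,1 -> slot 1
Table: [948, 508, _, 583, 828]
Lookup 508: h=3, probe 3,4,0,1 → found at 1.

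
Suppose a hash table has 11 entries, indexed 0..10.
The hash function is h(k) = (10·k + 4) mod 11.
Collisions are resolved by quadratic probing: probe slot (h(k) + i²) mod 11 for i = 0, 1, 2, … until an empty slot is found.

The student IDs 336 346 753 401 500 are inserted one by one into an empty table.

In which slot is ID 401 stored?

Insert 336: h=9, slot 9 empty => index 9.
Insert 346: h=10, slot 10 empty => index 10.
Insert 753: h=10, slot 10 occupied => index 0.
Insert 401: h=10, slots 10,0 occupied => index 3.
Insert 500: h=10, slots 10,0,3 occupied => index 8.
Table: [753, —, —, 401, —, —, —, —, 500, 336, 346]

3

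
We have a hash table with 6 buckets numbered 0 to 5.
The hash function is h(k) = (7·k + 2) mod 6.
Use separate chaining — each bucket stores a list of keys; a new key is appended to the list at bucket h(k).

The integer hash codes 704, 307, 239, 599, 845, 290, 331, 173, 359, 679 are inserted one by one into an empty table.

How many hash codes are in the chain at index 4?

2

Insert 704: h=4, bucket 4 empty → new chain.
Insert 307: h=3, bucket 3 empty → new chain.
Insert 239: h=1, bucket 1 empty → new chain.
Insert 599: h=1, bucket 1 nonempty → append to chain.
Insert 845: h=1, bucket 1 nonempty → append to chain.
Insert 290: h=4, bucket 4 nonempty → append to chain.
Insert 331: h=3, bucket 3 nonempty → append to chain.
Insert 173: h=1, bucket 1 nonempty → append to chain.
Insert 359: h=1, bucket 1 nonempty → append to chain.
Insert 679: h=3, bucket 3 nonempty → append to chain.
Final buckets:
0: -
1: 239 -> 599 -> 845 -> 173 -> 359
2: -
3: 307 -> 331 -> 679
4: 704 -> 290
5: -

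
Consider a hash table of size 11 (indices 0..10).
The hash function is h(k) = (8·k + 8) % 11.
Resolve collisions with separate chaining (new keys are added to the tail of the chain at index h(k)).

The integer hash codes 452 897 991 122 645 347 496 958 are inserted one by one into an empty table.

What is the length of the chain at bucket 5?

452 -> bucket 5
897 -> bucket 1
991 -> bucket 5 (collision)
122 -> bucket 5 (collision)
645 -> bucket 9
347 -> bucket 1 (collision)
496 -> bucket 5 (collision)
958 -> bucket 5 (collision)
Final buckets:
0: .
1: 897 -> 347
2: .
3: .
4: .
5: 452 -> 991 -> 122 -> 496 -> 958
6: .
7: .
8: .
9: 645
10: .

5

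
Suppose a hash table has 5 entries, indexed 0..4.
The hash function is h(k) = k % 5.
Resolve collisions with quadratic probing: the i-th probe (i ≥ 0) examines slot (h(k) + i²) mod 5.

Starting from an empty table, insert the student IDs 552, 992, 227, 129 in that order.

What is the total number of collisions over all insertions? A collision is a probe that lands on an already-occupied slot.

Insert 552: h=2, slot 2 empty => index 2.
Insert 992: h=2, slot 2 occupied => index 3.
Insert 227: h=2, slots 2,3 occupied => index 1.
Insert 129: h=4, slot 4 empty => index 4.
Table: [_, 227, 552, 992, 129]

3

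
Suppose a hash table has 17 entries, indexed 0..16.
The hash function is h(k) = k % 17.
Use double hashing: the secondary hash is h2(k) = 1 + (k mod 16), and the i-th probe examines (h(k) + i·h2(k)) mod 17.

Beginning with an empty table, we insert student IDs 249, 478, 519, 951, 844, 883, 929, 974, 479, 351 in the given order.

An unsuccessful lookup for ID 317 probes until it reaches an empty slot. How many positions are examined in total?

249: h=11 -> slot 11
478: h=2 -> slot 2
519: h=9 -> slot 9
951: h=16 -> slot 16
844: h=11, h2=13, probe 11,7 -> slot 7
883: h=16, h2=4, probe 16,3 -> slot 3
929: h=11, h2=2, probe 11,13 -> slot 13
974: h=5 -> slot 5
479: h=3, h2=16, probe 3,2,1 -> slot 1
351: h=11, h2=16, probe 11,10 -> slot 10
Table: [., 479, 478, 883, ., 974, ., 844, ., 519, 351, 249, ., 929, ., ., 951]
Lookup 317: h=11, h2=14, probe 11,8 → slot 8 empty, not found.

2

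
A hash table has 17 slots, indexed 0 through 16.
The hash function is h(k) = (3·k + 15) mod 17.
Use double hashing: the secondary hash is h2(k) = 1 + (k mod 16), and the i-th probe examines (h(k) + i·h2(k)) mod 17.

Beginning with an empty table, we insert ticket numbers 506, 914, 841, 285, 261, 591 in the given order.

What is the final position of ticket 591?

2

506 hashes to 3; slot 3 is free => place at 3.
914 hashes to 3, h2=3; 3 taken => place at 6.
841 hashes to 5; slot 5 is free => place at 5.
285 hashes to 3, h2=14; 3 taken => place at 0.
261 hashes to 16; slot 16 is free => place at 16.
591 hashes to 3, h2=16; 3 taken => place at 2.
Table: [285, ∅, 591, 506, ∅, 841, 914, ∅, ∅, ∅, ∅, ∅, ∅, ∅, ∅, ∅, 261]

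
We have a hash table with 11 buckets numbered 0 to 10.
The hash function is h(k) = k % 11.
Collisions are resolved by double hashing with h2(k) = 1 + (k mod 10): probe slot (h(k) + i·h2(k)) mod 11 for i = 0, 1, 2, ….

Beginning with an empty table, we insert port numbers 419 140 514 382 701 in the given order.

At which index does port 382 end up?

0

419: h=1 => slot 1
140: h=8 => slot 8
514: h=8, h2=5, probe 8,2 => slot 2
382: h=8, h2=3, probe 8,0 => slot 0
701: h=8, h2=2, probe 8,10 => slot 10
Table: [382, 419, 514, -, -, -, -, -, 140, -, 701]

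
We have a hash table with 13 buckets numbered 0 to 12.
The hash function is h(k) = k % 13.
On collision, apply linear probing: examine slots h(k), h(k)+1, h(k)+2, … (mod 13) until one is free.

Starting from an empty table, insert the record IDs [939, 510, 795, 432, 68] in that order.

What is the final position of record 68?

6

Insert 939: h=3, slot 3 empty → index 3.
Insert 510: h=3, slot 3 occupied → index 4.
Insert 795: h=2, slot 2 empty → index 2.
Insert 432: h=3, slots 3,4 occupied → index 5.
Insert 68: h=3, slots 3,4,5 occupied → index 6.
Table: [., ., 795, 939, 510, 432, 68, ., ., ., ., ., .]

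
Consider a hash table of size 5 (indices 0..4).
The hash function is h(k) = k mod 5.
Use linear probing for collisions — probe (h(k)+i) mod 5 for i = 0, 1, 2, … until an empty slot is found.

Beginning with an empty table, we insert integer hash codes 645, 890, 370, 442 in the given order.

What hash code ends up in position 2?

645: h=0 => slot 0
890: h=0, probe 0,1 => slot 1
370: h=0, probe 0,1,2 => slot 2
442: h=2, probe 2,3 => slot 3
Table: [645, 890, 370, 442, .]

370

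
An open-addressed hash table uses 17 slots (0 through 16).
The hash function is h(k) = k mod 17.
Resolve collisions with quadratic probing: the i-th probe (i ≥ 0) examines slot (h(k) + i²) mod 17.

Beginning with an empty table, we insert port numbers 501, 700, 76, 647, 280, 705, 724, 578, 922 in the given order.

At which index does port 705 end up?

0

Insert 501: h=8, slot 8 empty -> index 8.
Insert 700: h=3, slot 3 empty -> index 3.
Insert 76: h=8, slot 8 occupied -> index 9.
Insert 647: h=1, slot 1 empty -> index 1.
Insert 280: h=8, slots 8,9 occupied -> index 12.
Insert 705: h=8, slots 8,9,12 occupied -> index 0.
Insert 724: h=10, slot 10 empty -> index 10.
Insert 578: h=0, slots 0,1 occupied -> index 4.
Insert 922: h=4, slot 4 occupied -> index 5.
Table: [705, 647, ., 700, 578, 922, ., ., 501, 76, 724, ., 280, ., ., ., .]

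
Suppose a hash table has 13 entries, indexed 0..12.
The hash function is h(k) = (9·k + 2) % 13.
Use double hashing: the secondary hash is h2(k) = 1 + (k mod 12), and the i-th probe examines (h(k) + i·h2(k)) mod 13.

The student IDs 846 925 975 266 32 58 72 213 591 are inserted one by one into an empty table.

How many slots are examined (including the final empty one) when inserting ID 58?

5

846 hashes to 11; slot 11 is free -> place at 11.
925 hashes to 7; slot 7 is free -> place at 7.
975 hashes to 2; slot 2 is free -> place at 2.
266 hashes to 4; slot 4 is free -> place at 4.
32 hashes to 4, h2=9; 4 taken -> place at 0.
58 hashes to 4, h2=11; 4,2,0,11 taken -> place at 9.
72 hashes to 0, h2=1; 0 taken -> place at 1.
213 hashes to 8; slot 8 is free -> place at 8.
591 hashes to 4, h2=4; 4,8 taken -> place at 12.
Table: [32, 72, 975, _, 266, _, _, 925, 213, 58, _, 846, 591]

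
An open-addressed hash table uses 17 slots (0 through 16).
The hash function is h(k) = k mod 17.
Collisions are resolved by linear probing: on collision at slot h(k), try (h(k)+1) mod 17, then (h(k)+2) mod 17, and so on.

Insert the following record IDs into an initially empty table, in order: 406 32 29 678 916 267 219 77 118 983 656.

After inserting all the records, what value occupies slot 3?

Insert 406: h=15, slot 15 empty → index 15.
Insert 32: h=15, slot 15 occupied → index 16.
Insert 29: h=12, slot 12 empty → index 12.
Insert 678: h=15, slots 15,16 occupied → index 0.
Insert 916: h=15, slots 15,16,0 occupied → index 1.
Insert 267: h=12, slot 12 occupied → index 13.
Insert 219: h=15, slots 15,16,0,1 occupied → index 2.
Insert 77: h=9, slot 9 empty → index 9.
Insert 118: h=16, slots 16,0,1,2 occupied → index 3.
Insert 983: h=14, slot 14 empty → index 14.
Insert 656: h=10, slot 10 empty → index 10.
Table: [678, 916, 219, 118, -, -, -, -, -, 77, 656, -, 29, 267, 983, 406, 32]

118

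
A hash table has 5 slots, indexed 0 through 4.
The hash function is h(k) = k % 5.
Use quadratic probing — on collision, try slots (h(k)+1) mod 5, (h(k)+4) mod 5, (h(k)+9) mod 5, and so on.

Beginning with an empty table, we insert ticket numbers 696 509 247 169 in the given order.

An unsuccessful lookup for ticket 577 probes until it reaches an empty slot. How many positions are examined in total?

2

Insert 696: h=1, slot 1 empty => index 1.
Insert 509: h=4, slot 4 empty => index 4.
Insert 247: h=2, slot 2 empty => index 2.
Insert 169: h=4, slot 4 occupied => index 0.
Table: [169, 696, 247, —, 509]
Lookup 577: h=2, probe 2,3 → slot 3 empty, not found.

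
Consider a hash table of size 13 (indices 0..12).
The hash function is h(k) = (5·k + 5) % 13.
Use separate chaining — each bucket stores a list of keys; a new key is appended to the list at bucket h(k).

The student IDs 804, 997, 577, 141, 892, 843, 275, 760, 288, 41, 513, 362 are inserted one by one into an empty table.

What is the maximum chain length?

4

Insert 804: h=8, bucket 8 empty → new chain.
Insert 997: h=11, bucket 11 empty → new chain.
Insert 577: h=4, bucket 4 empty → new chain.
Insert 141: h=8, bucket 8 nonempty → append to chain.
Insert 892: h=6, bucket 6 empty → new chain.
Insert 843: h=8, bucket 8 nonempty → append to chain.
Insert 275: h=2, bucket 2 empty → new chain.
Insert 760: h=9, bucket 9 empty → new chain.
Insert 288: h=2, bucket 2 nonempty → append to chain.
Insert 41: h=2, bucket 2 nonempty → append to chain.
Insert 513: h=9, bucket 9 nonempty → append to chain.
Insert 362: h=8, bucket 8 nonempty → append to chain.
Final buckets:
0: .
1: .
2: 275 -> 288 -> 41
3: .
4: 577
5: .
6: 892
7: .
8: 804 -> 141 -> 843 -> 362
9: 760 -> 513
10: .
11: 997
12: .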